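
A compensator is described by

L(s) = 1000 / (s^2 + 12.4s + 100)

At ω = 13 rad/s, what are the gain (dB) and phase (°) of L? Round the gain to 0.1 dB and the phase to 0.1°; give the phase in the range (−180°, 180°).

At s = jω = j13:
quadratic: (j13)² + 12.4·j13 + 100 = -69 + j161.2 → |·| ≈ 175.35, ∠ ≈ 113.17°
|L| = 1000 / 175.35 ≈ 5.7029
Gain = 20 log₁₀(5.7029) ≈ 15.12 dB
∠L = 0.00° − 113.17° = -113.17°

15.1 dB, -113.2°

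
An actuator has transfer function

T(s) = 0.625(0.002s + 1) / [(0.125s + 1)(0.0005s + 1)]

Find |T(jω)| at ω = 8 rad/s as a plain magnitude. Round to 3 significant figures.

0.442

At ω = 8 rad/s:
zero (1 + j8·0.002) = 1 + j0.016 → |·| ≈ 1.0001, ∠ ≈ 0.92°
pole (1 + j8·0.125) = 1 + j1 → |·| ≈ 1.4142, ∠ ≈ 45.00°
pole (1 + j8·0.0005) = 1 + j0.004 → |·| ≈ 1, ∠ ≈ 0.23°
|T| = 0.625 · 1.0001 / (1.4142 · 1) ≈ 0.44199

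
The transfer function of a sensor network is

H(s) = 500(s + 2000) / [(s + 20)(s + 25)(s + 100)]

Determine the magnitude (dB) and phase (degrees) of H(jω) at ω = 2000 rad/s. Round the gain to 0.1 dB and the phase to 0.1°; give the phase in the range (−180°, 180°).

-75.1 dB, 139.2°

At s = jω = j2000:
zero (s+2000): 2000 + j2000 → |·| = √(2000²+2000²) = √8000000 ≈ 2828.4, ∠ = arctan(2000/2000) ≈ 45.00°
pole (s+20): 20 + j2000 → |·| = √(20²+2000²) = √4000400 ≈ 2000.1, ∠ = arctan(2000/20) ≈ 89.43°
pole (s+25): 25 + j2000 → |·| = √(25²+2000²) = √4000625 ≈ 2000.2, ∠ = arctan(2000/25) ≈ 89.28°
pole (s+100): 100 + j2000 → |·| = √(100²+2000²) = √4010000 ≈ 2002.5, ∠ = arctan(2000/100) ≈ 87.14°
|H| = 500 · 2828.4 / 8.0112e+09 ≈ 0.00017653
Gain = 20 log₁₀(0.00017653) ≈ -75.06 dB
∠H = 45.00° − 265.85° = -220.85° ≡ 139.15° (principal value)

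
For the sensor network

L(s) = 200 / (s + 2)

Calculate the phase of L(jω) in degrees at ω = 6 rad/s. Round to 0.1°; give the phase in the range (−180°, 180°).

At s = jω = j6:
pole (s+2): 2 + j6 → |·| = √(2²+6²) = √40 ≈ 6.3246, ∠ = arctan(6/2) ≈ 71.57°
∠L = 0.00° − 71.57° = -71.57°

-71.6°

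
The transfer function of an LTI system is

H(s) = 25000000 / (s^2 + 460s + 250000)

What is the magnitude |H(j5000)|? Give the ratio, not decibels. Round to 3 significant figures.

1.01

At s = jω = j5000:
quadratic: (j5000)² + 460·j5000 + 250000 = -24750000 + j2300000 → |·| ≈ 2.4857e+07, ∠ ≈ 174.69°
|H| = 25000000 / 2.4857e+07 ≈ 1.0058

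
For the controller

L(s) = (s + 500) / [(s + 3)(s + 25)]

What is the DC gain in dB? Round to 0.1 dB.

16.5 dB

L(0) = 1·500 / (3·25) ≈ 6.6667
20 log₁₀(6.6667) ≈ 16.48 dB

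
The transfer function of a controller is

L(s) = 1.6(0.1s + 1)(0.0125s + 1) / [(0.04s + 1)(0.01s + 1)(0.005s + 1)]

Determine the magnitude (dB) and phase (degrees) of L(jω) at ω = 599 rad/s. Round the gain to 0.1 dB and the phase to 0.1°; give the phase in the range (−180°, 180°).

At ω = 599 rad/s:
zero (1 + j599·0.1) = 1 + j59.9 → |·| ≈ 59.908, ∠ ≈ 89.04°
zero (1 + j599·0.0125) = 1 + j7.4875 → |·| ≈ 7.554, ∠ ≈ 82.39°
pole (1 + j599·0.04) = 1 + j23.96 → |·| ≈ 23.981, ∠ ≈ 87.61°
pole (1 + j599·0.01) = 1 + j5.99 → |·| ≈ 6.0729, ∠ ≈ 80.52°
pole (1 + j599·0.005) = 1 + j2.995 → |·| ≈ 3.1575, ∠ ≈ 71.54°
|L| = 1.6 · 59.908 · 7.554 / (23.981 · 6.0729 · 3.1575) ≈ 1.5746
Gain = 20 log₁₀(1.5746) ≈ 3.94 dB
∠L = (89.04° + 82.39°) − (87.61° + 80.52° + 71.54°) = -68.24°

3.9 dB, -68.2°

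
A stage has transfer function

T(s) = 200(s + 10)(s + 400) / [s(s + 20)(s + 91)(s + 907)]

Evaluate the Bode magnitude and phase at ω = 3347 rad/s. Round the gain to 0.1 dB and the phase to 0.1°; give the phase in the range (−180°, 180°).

-95.2 dB, -169.9°

At s = jω = j3347:
zero (s+10): 10 + j3347 → |·| = √(10²+3347²) = √11202509 ≈ 3347, ∠ = arctan(3347/10) ≈ 89.83°
zero (s+400): 400 + j3347 → |·| = √(400²+3347²) = √11362409 ≈ 3370.8, ∠ = arctan(3347/400) ≈ 83.18°
pole (s+20): 20 + j3347 → |·| = √(20²+3347²) = √11202809 ≈ 3347.1, ∠ = arctan(3347/20) ≈ 89.66°
pole (s+91): 91 + j3347 → |·| = √(91²+3347²) = √11210690 ≈ 3348.2, ∠ = arctan(3347/91) ≈ 88.44°
pole (s+907): 907 + j3347 → |·| = √(907²+3347²) = √12025058 ≈ 3467.7, ∠ = arctan(3347/907) ≈ 74.84°
pole at origin: |s| = 3347, ∠ = 90.00° (in denominator)
|T| = 200 · 1.1282e+07 / 1.3007e+14 ≈ 1.7348e-05
Gain = 20 log₁₀(1.7348e-05) ≈ -95.22 dB
∠T = 173.01° − 342.94° = -169.93°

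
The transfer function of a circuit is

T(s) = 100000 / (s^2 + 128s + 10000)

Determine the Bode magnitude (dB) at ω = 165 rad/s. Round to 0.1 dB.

11.3 dB

At s = jω = j165:
quadratic: (j165)² + 128·j165 + 10000 = -17225 + j21120 → |·| ≈ 27254, ∠ ≈ 129.20°
|T| = 100000 / 27254 ≈ 3.6692
Gain = 20 log₁₀(3.6692) ≈ 11.29 dB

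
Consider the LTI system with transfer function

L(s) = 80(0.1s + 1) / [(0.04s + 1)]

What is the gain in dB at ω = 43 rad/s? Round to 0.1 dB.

At ω = 43 rad/s:
zero (1 + j43·0.1) = 1 + j4.3 → |·| ≈ 4.4147, ∠ ≈ 76.91°
pole (1 + j43·0.04) = 1 + j1.72 → |·| ≈ 1.9896, ∠ ≈ 59.83°
|L| = 80 · 4.4147 / (1.9896) ≈ 177.51
Gain = 20 log₁₀(177.51) ≈ 44.98 dB

45.0 dB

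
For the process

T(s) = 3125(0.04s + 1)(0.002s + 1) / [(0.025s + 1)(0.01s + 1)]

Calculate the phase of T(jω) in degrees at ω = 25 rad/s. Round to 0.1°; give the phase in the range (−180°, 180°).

1.8°

At ω = 25 rad/s:
zero (1 + j25·0.04) = 1 + j1 → |·| ≈ 1.4142, ∠ ≈ 45.00°
zero (1 + j25·0.002) = 1 + j0.05 → |·| ≈ 1.0012, ∠ ≈ 2.86°
pole (1 + j25·0.025) = 1 + j0.625 → |·| ≈ 1.1792, ∠ ≈ 32.01°
pole (1 + j25·0.01) = 1 + j0.25 → |·| ≈ 1.0308, ∠ ≈ 14.04°
∠T = (45.00° + 2.86°) − (32.01° + 14.04°) = 1.81°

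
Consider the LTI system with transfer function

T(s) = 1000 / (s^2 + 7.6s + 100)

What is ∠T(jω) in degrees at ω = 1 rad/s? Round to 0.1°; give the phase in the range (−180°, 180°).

-4.4°

At s = jω = j1:
quadratic: (j1)² + 7.6·j1 + 100 = 99 + j7.6 → |·| ≈ 99.291, ∠ ≈ 4.39°
∠T = 0.00° − 4.39° = -4.39°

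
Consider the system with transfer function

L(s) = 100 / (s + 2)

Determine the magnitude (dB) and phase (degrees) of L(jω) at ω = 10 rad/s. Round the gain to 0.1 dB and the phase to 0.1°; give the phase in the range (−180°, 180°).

19.8 dB, -78.7°

Substitute s = j10:
Numerator: 100 = 100 + j0
Denominator: (j10) + 2 = 2 + j10
|N| = √(100² + 0²) ≈ 100, ∠N ≈ 0.00°
|D| = √(2² + 10²) ≈ 10.198, ∠D ≈ 78.69°
|L| = 100 / 10.198 ≈ 9.8058
Gain = 20 log₁₀(9.8058) ≈ 19.83 dB
∠L = 0.00° − 78.69° = -78.69°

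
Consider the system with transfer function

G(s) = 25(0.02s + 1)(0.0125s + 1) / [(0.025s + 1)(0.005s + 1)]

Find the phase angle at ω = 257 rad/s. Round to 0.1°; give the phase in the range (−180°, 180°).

At ω = 257 rad/s:
zero (1 + j257·0.02) = 1 + j5.14 → |·| ≈ 5.2364, ∠ ≈ 78.99°
zero (1 + j257·0.0125) = 1 + j3.2125 → |·| ≈ 3.3645, ∠ ≈ 72.71°
pole (1 + j257·0.025) = 1 + j6.425 → |·| ≈ 6.5024, ∠ ≈ 81.15°
pole (1 + j257·0.005) = 1 + j1.285 → |·| ≈ 1.6283, ∠ ≈ 52.11°
∠G = (78.99° + 72.71°) − (81.15° + 52.11°) = 18.44°

18.4°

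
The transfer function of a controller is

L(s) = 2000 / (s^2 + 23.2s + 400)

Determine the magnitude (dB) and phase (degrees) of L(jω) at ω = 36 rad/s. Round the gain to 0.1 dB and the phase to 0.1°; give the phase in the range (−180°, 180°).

4.3 dB, -137.0°

At s = jω = j36:
quadratic: (j36)² + 23.2·j36 + 400 = -896 + j835.2 → |·| ≈ 1224.9, ∠ ≈ 137.01°
|L| = 2000 / 1224.9 ≈ 1.6328
Gain = 20 log₁₀(1.6328) ≈ 4.26 dB
∠L = 0.00° − 137.01° = -137.01°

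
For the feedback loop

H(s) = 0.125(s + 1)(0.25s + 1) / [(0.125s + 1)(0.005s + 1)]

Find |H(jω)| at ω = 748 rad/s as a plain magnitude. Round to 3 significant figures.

48.3

At ω = 748 rad/s:
zero (1 + j748·1) = 1 + j748 → |·| ≈ 748, ∠ ≈ 89.92°
zero (1 + j748·0.25) = 1 + j187 → |·| ≈ 187, ∠ ≈ 89.69°
pole (1 + j748·0.125) = 1 + j93.5 → |·| ≈ 93.505, ∠ ≈ 89.39°
pole (1 + j748·0.005) = 1 + j3.74 → |·| ≈ 3.8714, ∠ ≈ 75.03°
|H| = 0.125 · 748 · 187 / (93.505 · 3.8714) ≈ 48.3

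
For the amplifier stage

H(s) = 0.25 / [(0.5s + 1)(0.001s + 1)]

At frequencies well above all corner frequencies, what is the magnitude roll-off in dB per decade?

-40 dB/decade

Each pole contributes −20 dB/decade at high frequency; each zero contributes +20 dB/decade.
Net: 0 zero(s) − 2 pole(s) → -40 dB/decade.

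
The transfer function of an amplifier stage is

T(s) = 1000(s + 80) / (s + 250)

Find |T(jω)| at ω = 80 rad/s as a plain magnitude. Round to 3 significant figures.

At s = jω = j80:
zero (s+80): 80 + j80 → |·| = √(80²+80²) = √12800 ≈ 113.14, ∠ = arctan(80/80) ≈ 45.00°
pole (s+250): 250 + j80 → |·| = √(250²+80²) = √68900 ≈ 262.49, ∠ = arctan(80/250) ≈ 17.74°
|T| = 1000 · 113.14 / 262.49 ≈ 431.03

431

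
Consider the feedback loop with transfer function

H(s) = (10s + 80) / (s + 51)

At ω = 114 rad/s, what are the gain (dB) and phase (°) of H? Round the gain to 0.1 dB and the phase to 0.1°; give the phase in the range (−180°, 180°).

Substitute s = j114:
Numerator: 10(j114) + 80 = 80 + j1140
Denominator: (j114) + 51 = 51 + j114
|N| = √(80² + 1140²) ≈ 1142.8, ∠N ≈ 85.99°
|D| = √(51² + 114²) ≈ 124.89, ∠D ≈ 65.90°
|H| = 1142.8 / 124.89 ≈ 9.1505
Gain = 20 log₁₀(9.1505) ≈ 19.23 dB
∠H = 85.99° − 65.90° = 20.09°

19.2 dB, 20.1°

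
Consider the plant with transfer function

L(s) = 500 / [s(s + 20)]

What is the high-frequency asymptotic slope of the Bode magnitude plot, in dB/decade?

-40 dB/decade

Each pole contributes −20 dB/decade at high frequency; each zero contributes +20 dB/decade.
Net: 0 zero(s) − 2 pole(s) → -40 dB/decade.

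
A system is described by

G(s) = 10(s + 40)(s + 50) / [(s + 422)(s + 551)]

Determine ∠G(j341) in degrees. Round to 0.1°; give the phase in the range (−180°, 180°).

At s = jω = j341:
zero (s+40): 40 + j341 → |·| = √(40²+341²) = √117881 ≈ 343.34, ∠ = arctan(341/40) ≈ 83.31°
zero (s+50): 50 + j341 → |·| = √(50²+341²) = √118781 ≈ 344.65, ∠ = arctan(341/50) ≈ 81.66°
pole (s+422): 422 + j341 → |·| = √(422²+341²) = √294365 ≈ 542.55, ∠ = arctan(341/422) ≈ 38.94°
pole (s+551): 551 + j341 → |·| = √(551²+341²) = √419882 ≈ 647.98, ∠ = arctan(341/551) ≈ 31.75°
∠G = 164.97° − 70.69° = 94.28°

94.3°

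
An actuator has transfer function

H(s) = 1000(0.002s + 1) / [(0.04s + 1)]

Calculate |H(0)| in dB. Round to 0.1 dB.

H(0) = 1000 · 1 / 1 = 1000
20 log₁₀(1000) ≈ 60.00 dB

60.0 dB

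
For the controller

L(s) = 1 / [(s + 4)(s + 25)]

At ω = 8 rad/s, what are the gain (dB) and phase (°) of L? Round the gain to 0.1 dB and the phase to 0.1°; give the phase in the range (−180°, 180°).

At s = jω = j8:
pole (s+4): 4 + j8 → |·| = √(4²+8²) = √80 ≈ 8.9443, ∠ = arctan(8/4) ≈ 63.43°
pole (s+25): 25 + j8 → |·| = √(25²+8²) = √689 ≈ 26.249, ∠ = arctan(8/25) ≈ 17.74°
|L| = 1 / 234.78 ≈ 0.0042593
Gain = 20 log₁₀(0.0042593) ≈ -47.41 dB
∠L = 0.00° − 81.17° = -81.17°

-47.4 dB, -81.2°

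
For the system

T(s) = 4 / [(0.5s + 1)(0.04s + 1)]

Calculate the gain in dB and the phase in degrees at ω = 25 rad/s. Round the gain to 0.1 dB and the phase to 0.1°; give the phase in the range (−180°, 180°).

-12.9 dB, -130.4°

At ω = 25 rad/s:
pole (1 + j25·0.5) = 1 + j12.5 → |·| ≈ 12.54, ∠ ≈ 85.43°
pole (1 + j25·0.04) = 1 + j1 → |·| ≈ 1.4142, ∠ ≈ 45.00°
|T| = 4 · 1 / (12.54 · 1.4142) ≈ 0.22555
Gain = 20 log₁₀(0.22555) ≈ -12.94 dB
∠T = (0°) − (85.43° + 45.00°) = -130.43°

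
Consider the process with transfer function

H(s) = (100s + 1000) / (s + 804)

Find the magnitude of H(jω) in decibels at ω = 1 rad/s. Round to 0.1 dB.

Substitute s = j1:
Numerator: 100(j1) + 1000 = 1000 + j100
Denominator: (j1) + 804 = 804 + j1
|N| = √(1000² + 100²) ≈ 1005, ∠N ≈ 5.71°
|D| = √(804² + 1²) ≈ 804, ∠D ≈ 0.07°
|H| = 1005 / 804 ≈ 1.25
Gain = 20 log₁₀(1.25) ≈ 1.94 dB

1.9 dB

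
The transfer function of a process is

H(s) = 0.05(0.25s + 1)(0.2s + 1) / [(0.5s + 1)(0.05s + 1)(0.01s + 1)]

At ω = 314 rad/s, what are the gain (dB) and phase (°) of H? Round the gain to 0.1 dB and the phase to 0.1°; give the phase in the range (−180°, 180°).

At ω = 314 rad/s:
zero (1 + j314·0.25) = 1 + j78.5 → |·| ≈ 78.506, ∠ ≈ 89.27°
zero (1 + j314·0.2) = 1 + j62.8 → |·| ≈ 62.808, ∠ ≈ 89.09°
pole (1 + j314·0.5) = 1 + j157 → |·| ≈ 157, ∠ ≈ 89.64°
pole (1 + j314·0.05) = 1 + j15.7 → |·| ≈ 15.732, ∠ ≈ 86.36°
pole (1 + j314·0.01) = 1 + j3.14 → |·| ≈ 3.2954, ∠ ≈ 72.33°
|H| = 0.05 · 78.506 · 62.808 / (157 · 15.732 · 3.2954) ≈ 0.03029
Gain = 20 log₁₀(0.03029) ≈ -30.37 dB
∠H = (89.27° + 89.09°) − (89.64° + 86.36° + 72.33°) = -69.97°

-30.4 dB, -70.0°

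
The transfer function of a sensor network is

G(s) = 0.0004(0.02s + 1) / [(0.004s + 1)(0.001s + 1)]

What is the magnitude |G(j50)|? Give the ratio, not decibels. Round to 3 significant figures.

0.000554

At ω = 50 rad/s:
zero (1 + j50·0.02) = 1 + j1 → |·| ≈ 1.4142, ∠ ≈ 45.00°
pole (1 + j50·0.004) = 1 + j0.2 → |·| ≈ 1.0198, ∠ ≈ 11.31°
pole (1 + j50·0.001) = 1 + j0.05 → |·| ≈ 1.0012, ∠ ≈ 2.86°
|G| = 0.0004 · 1.4142 / (1.0198 · 1.0012) ≈ 0.00055403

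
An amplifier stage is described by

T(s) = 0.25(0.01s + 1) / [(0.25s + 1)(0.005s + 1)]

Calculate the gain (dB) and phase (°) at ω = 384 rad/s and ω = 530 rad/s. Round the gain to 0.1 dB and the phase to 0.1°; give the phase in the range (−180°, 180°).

At ω = 384 rad/s:
zero (1 + j384·0.01) = 1 + j3.84 → |·| ≈ 3.9681, ∠ ≈ 75.40°
pole (1 + j384·0.25) = 1 + j96 → |·| ≈ 96.005, ∠ ≈ 89.40°
pole (1 + j384·0.005) = 1 + j1.92 → |·| ≈ 2.1648, ∠ ≈ 62.49°
|T| = 0.25 · 3.9681 / (96.005 · 2.1648) ≈ 0.0047732
Gain = 20 log₁₀(0.0047732) ≈ -46.42 dB
∠T = (75.40°) − (89.40° + 62.49°) = -76.49°

At ω = 530 rad/s:
zero (1 + j530·0.01) = 1 + j5.3 → |·| ≈ 5.3935, ∠ ≈ 79.32°
pole (1 + j530·0.25) = 1 + j132.5 → |·| ≈ 132.5, ∠ ≈ 89.57°
pole (1 + j530·0.005) = 1 + j2.65 → |·| ≈ 2.8324, ∠ ≈ 69.33°
|T| = 0.25 · 5.3935 / (132.5 · 2.8324) ≈ 0.0035929
Gain = 20 log₁₀(0.0035929) ≈ -48.89 dB
∠T = (79.32°) − (89.57° + 69.33°) = -79.58°

ω = 384: -46.4 dB, -76.5°; ω = 530: -48.9 dB, -79.6°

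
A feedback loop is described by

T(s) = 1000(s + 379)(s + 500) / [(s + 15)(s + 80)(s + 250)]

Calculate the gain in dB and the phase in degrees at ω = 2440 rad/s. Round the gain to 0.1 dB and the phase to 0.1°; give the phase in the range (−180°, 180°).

-7.5 dB, -102.3°

At s = jω = j2440:
zero (s+379): 379 + j2440 → |·| = √(379²+2440²) = √6097241 ≈ 2469.3, ∠ = arctan(2440/379) ≈ 81.17°
zero (s+500): 500 + j2440 → |·| = √(500²+2440²) = √6203600 ≈ 2490.7, ∠ = arctan(2440/500) ≈ 78.42°
pole (s+15): 15 + j2440 → |·| = √(15²+2440²) = √5953825 ≈ 2440, ∠ = arctan(2440/15) ≈ 89.65°
pole (s+80): 80 + j2440 → |·| = √(80²+2440²) = √5960000 ≈ 2441.3, ∠ = arctan(2440/80) ≈ 88.12°
pole (s+250): 250 + j2440 → |·| = √(250²+2440²) = √6016100 ≈ 2452.8, ∠ = arctan(2440/250) ≈ 84.15°
|T| = 1000 · 6.1503e+06 / 1.4611e+10 ≈ 0.42094
Gain = 20 log₁₀(0.42094) ≈ -7.52 dB
∠T = 159.59° − 261.92° = -102.33°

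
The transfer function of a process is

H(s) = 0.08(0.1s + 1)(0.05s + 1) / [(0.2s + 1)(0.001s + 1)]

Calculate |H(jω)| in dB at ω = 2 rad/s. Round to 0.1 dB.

At ω = 2 rad/s:
zero (1 + j2·0.1) = 1 + j0.2 → |·| ≈ 1.0198, ∠ ≈ 11.31°
zero (1 + j2·0.05) = 1 + j0.1 → |·| ≈ 1.005, ∠ ≈ 5.71°
pole (1 + j2·0.2) = 1 + j0.4 → |·| ≈ 1.077, ∠ ≈ 21.80°
pole (1 + j2·0.001) = 1 + j0.002 → |·| ≈ 1, ∠ ≈ 0.11°
|H| = 0.08 · 1.0198 · 1.005 / (1.077 · 1) ≈ 0.07613
Gain = 20 log₁₀(0.07613) ≈ -22.37 dB

-22.4 dB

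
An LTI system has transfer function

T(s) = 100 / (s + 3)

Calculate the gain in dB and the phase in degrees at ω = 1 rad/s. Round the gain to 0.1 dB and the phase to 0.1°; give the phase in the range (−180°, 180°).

30.0 dB, -18.4°

At s = jω = j1:
pole (s+3): 3 + j1 → |·| = √(3²+1²) = √10 ≈ 3.1623, ∠ = arctan(1/3) ≈ 18.43°
|T| = 100 / 3.1623 ≈ 31.623
Gain = 20 log₁₀(31.623) ≈ 30.00 dB
∠T = 0.00° − 18.43° = -18.43°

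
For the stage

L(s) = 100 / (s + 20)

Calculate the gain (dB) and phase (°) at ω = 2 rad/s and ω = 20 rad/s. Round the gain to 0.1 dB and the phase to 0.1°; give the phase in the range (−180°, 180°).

Substitute s = j2:
Numerator: 100 = 100 + j0
Denominator: (j2) + 20 = 20 + j2
|N| = √(100² + 0²) ≈ 100, ∠N ≈ 0.00°
|D| = √(20² + 2²) ≈ 20.1, ∠D ≈ 5.71°
|L| = 100 / 20.1 ≈ 4.9751
Gain = 20 log₁₀(4.9751) ≈ 13.94 dB
∠L = 0.00° − 5.71° = -5.71°

Substitute s = j20:
Numerator: 100 = 100 + j0
Denominator: (j20) + 20 = 20 + j20
|N| = √(100² + 0²) ≈ 100, ∠N ≈ 0.00°
|D| = √(20² + 20²) ≈ 28.284, ∠D ≈ 45.00°
|L| = 100 / 28.284 ≈ 3.5356
Gain = 20 log₁₀(3.5356) ≈ 10.97 dB
∠L = 0.00° − 45.00° = -45.00°

ω = 2: 13.9 dB, -5.7°; ω = 20: 11.0 dB, -45.0°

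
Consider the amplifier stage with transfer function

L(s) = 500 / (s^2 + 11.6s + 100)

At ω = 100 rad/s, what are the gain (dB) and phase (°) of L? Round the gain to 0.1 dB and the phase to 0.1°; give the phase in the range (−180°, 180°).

-26.0 dB, -173.3°

At s = jω = j100:
quadratic: (j100)² + 11.6·j100 + 100 = -9900 + j1160 → |·| ≈ 9967.7, ∠ ≈ 173.32°
|L| = 500 / 9967.7 ≈ 0.050162
Gain = 20 log₁₀(0.050162) ≈ -25.99 dB
∠L = 0.00° − 173.32° = -173.32°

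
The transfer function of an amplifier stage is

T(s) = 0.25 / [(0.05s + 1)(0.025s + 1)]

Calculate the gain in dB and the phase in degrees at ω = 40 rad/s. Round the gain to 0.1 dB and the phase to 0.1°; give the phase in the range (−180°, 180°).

-22.0 dB, -108.4°

At ω = 40 rad/s:
pole (1 + j40·0.05) = 1 + j2 → |·| ≈ 2.2361, ∠ ≈ 63.43°
pole (1 + j40·0.025) = 1 + j1 → |·| ≈ 1.4142, ∠ ≈ 45.00°
|T| = 0.25 · 1 / (2.2361 · 1.4142) ≈ 0.079057
Gain = 20 log₁₀(0.079057) ≈ -22.04 dB
∠T = (0°) − (63.43° + 45.00°) = -108.43°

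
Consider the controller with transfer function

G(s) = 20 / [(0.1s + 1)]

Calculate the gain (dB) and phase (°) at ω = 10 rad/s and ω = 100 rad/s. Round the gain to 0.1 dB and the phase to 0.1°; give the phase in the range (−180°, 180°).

ω = 10: 23.0 dB, -45.0°; ω = 100: 6.0 dB, -84.3°

At ω = 10 rad/s:
pole (1 + j10·0.1) = 1 + j1 → |·| ≈ 1.4142, ∠ ≈ 45.00°
|G| = 20 · 1 / (1.4142) ≈ 14.142
Gain = 20 log₁₀(14.142) ≈ 23.01 dB
∠G = (0°) − (45.00°) = -45.00°

At ω = 100 rad/s:
pole (1 + j100·0.1) = 1 + j10 → |·| ≈ 10.05, ∠ ≈ 84.29°
|G| = 20 · 1 / (10.05) ≈ 1.99
Gain = 20 log₁₀(1.99) ≈ 5.98 dB
∠G = (0°) − (84.29°) = -84.29°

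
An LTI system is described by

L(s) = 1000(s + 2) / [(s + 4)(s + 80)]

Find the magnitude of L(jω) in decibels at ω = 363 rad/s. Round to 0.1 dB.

8.6 dB

At s = jω = j363:
zero (s+2): 2 + j363 → |·| = √(2²+363²) = √131773 ≈ 363.01, ∠ = arctan(363/2) ≈ 89.68°
pole (s+4): 4 + j363 → |·| = √(4²+363²) = √131785 ≈ 363.02, ∠ = arctan(363/4) ≈ 89.37°
pole (s+80): 80 + j363 → |·| = √(80²+363²) = √138169 ≈ 371.71, ∠ = arctan(363/80) ≈ 77.57°
|L| = 1000 · 363.01 / 1.3494e+05 ≈ 2.6902
Gain = 20 log₁₀(2.6902) ≈ 8.60 dB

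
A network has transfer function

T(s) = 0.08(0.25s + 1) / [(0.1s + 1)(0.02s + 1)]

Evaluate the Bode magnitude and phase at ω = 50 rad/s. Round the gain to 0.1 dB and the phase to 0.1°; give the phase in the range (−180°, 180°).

At ω = 50 rad/s:
zero (1 + j50·0.25) = 1 + j12.5 → |·| ≈ 12.54, ∠ ≈ 85.43°
pole (1 + j50·0.1) = 1 + j5 → |·| ≈ 5.099, ∠ ≈ 78.69°
pole (1 + j50·0.02) = 1 + j1 → |·| ≈ 1.4142, ∠ ≈ 45.00°
|T| = 0.08 · 12.54 / (5.099 · 1.4142) ≈ 0.13912
Gain = 20 log₁₀(0.13912) ≈ -17.13 dB
∠T = (85.43°) − (78.69° + 45.00°) = -38.26°

-17.1 dB, -38.3°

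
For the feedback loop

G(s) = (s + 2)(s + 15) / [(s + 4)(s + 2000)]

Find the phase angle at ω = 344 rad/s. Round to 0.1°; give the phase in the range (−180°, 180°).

78.1°

At s = jω = j344:
zero (s+2): 2 + j344 → |·| = √(2²+344²) = √118340 ≈ 344.01, ∠ = arctan(344/2) ≈ 89.67°
zero (s+15): 15 + j344 → |·| = √(15²+344²) = √118561 ≈ 344.33, ∠ = arctan(344/15) ≈ 87.50°
pole (s+4): 4 + j344 → |·| = √(4²+344²) = √118352 ≈ 344.02, ∠ = arctan(344/4) ≈ 89.33°
pole (s+2000): 2000 + j344 → |·| = √(2000²+344²) = √4118336 ≈ 2029.4, ∠ = arctan(344/2000) ≈ 9.76°
∠G = 177.17° − 99.09° = 78.08°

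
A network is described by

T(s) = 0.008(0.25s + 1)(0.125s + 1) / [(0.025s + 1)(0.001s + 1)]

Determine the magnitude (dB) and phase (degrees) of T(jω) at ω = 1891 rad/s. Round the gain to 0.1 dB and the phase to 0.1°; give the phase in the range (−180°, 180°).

At ω = 1891 rad/s:
zero (1 + j1891·0.25) = 1 + j472.75 → |·| ≈ 472.75, ∠ ≈ 89.88°
zero (1 + j1891·0.125) = 1 + j236.375 → |·| ≈ 236.38, ∠ ≈ 89.76°
pole (1 + j1891·0.025) = 1 + j47.275 → |·| ≈ 47.286, ∠ ≈ 88.79°
pole (1 + j1891·0.001) = 1 + j1.891 → |·| ≈ 2.1391, ∠ ≈ 62.13°
|T| = 0.008 · 472.75 · 236.38 / (47.286 · 2.1391) ≈ 8.8383
Gain = 20 log₁₀(8.8383) ≈ 18.93 dB
∠T = (89.88° + 89.76°) − (88.79° + 62.13°) = 28.72°

18.9 dB, 28.7°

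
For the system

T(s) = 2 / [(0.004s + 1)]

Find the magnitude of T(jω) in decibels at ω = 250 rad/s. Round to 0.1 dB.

3.0 dB

At ω = 250 rad/s:
pole (1 + j250·0.004) = 1 + j1 → |·| ≈ 1.4142, ∠ ≈ 45.00°
|T| = 2 · 1 / (1.4142) ≈ 1.4142
Gain = 20 log₁₀(1.4142) ≈ 3.01 dB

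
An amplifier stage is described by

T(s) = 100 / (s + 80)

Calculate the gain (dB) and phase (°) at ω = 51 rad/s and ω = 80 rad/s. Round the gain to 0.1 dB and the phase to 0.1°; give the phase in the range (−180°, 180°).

Substitute s = j51:
Numerator: 100 = 100 + j0
Denominator: (j51) + 80 = 80 + j51
|N| = √(100² + 0²) ≈ 100, ∠N ≈ 0.00°
|D| = √(80² + 51²) ≈ 94.874, ∠D ≈ 32.52°
|T| = 100 / 94.874 ≈ 1.054
Gain = 20 log₁₀(1.054) ≈ 0.46 dB
∠T = 0.00° − 32.52° = -32.52°

Substitute s = j80:
Numerator: 100 = 100 + j0
Denominator: (j80) + 80 = 80 + j80
|N| = √(100² + 0²) ≈ 100, ∠N ≈ 0.00°
|D| = √(80² + 80²) ≈ 113.14, ∠D ≈ 45.00°
|T| = 100 / 113.14 ≈ 0.88386
Gain = 20 log₁₀(0.88386) ≈ -1.07 dB
∠T = 0.00° − 45.00° = -45.00°

ω = 51: 0.5 dB, -32.5°; ω = 80: -1.1 dB, -45.0°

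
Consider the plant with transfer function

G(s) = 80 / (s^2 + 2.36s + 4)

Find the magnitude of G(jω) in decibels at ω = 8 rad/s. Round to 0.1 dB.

2.1 dB

At s = jω = j8:
quadratic: (j8)² + 2.36·j8 + 4 = -60 + j18.88 → |·| ≈ 62.9, ∠ ≈ 162.53°
|G| = 80 / 62.9 ≈ 1.2719
Gain = 20 log₁₀(1.2719) ≈ 2.09 dB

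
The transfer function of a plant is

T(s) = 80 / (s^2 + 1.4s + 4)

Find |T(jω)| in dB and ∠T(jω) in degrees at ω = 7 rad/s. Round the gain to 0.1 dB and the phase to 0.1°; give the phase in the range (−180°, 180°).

At s = jω = j7:
quadratic: (j7)² + 1.4·j7 + 4 = -45 + j9.8 → |·| ≈ 46.055, ∠ ≈ 167.71°
|T| = 80 / 46.055 ≈ 1.7371
Gain = 20 log₁₀(1.7371) ≈ 4.80 dB
∠T = 0.00° − 167.71° = -167.71°

4.8 dB, -167.7°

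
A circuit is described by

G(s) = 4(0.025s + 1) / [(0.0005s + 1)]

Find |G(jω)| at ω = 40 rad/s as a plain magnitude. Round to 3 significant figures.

At ω = 40 rad/s:
zero (1 + j40·0.025) = 1 + j1 → |·| ≈ 1.4142, ∠ ≈ 45.00°
pole (1 + j40·0.0005) = 1 + j0.02 → |·| ≈ 1.0002, ∠ ≈ 1.15°
|G| = 4 · 1.4142 / (1.0002) ≈ 5.6557

5.66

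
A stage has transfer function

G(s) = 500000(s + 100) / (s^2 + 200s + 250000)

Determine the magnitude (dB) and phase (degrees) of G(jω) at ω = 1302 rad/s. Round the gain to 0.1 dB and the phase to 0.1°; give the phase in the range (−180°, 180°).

53.0 dB, -84.2°

At s = jω = j1302:
zero (s+100): 100 + j1302 → |·| = √(100²+1302²) = √1705204 ≈ 1305.8, ∠ = arctan(1302/100) ≈ 85.61°
quadratic: (j1302)² + 200·j1302 + 250000 = -1445204 + j260400 → |·| ≈ 1.4685e+06, ∠ ≈ 169.79°
|G| = 500000 · 1305.8 / 1.4685e+06 ≈ 444.6
Gain = 20 log₁₀(444.6) ≈ 52.96 dB
∠G = 85.61° − 169.79° = -84.18°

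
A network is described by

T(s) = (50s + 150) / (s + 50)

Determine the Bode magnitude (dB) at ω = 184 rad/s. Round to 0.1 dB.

Substitute s = j184:
Numerator: 50(j184) + 150 = 150 + j9200
Denominator: (j184) + 50 = 50 + j184
|N| = √(150² + 9200²) ≈ 9201.2, ∠N ≈ 89.07°
|D| = √(50² + 184²) ≈ 190.67, ∠D ≈ 74.80°
|T| = 9201.2 / 190.67 ≈ 48.257
Gain = 20 log₁₀(48.257) ≈ 33.67 dB

33.7 dB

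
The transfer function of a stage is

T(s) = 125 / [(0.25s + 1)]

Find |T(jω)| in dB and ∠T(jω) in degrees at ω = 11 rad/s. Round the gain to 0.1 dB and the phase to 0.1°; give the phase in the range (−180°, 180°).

32.6 dB, -70.0°

At ω = 11 rad/s:
pole (1 + j11·0.25) = 1 + j2.75 → |·| ≈ 2.9262, ∠ ≈ 70.02°
|T| = 125 · 1 / (2.9262) ≈ 42.718
Gain = 20 log₁₀(42.718) ≈ 32.61 dB
∠T = (0°) − (70.02°) = -70.02°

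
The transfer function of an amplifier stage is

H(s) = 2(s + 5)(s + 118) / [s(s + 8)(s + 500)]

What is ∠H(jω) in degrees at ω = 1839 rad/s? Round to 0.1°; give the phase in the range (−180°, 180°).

At s = jω = j1839:
zero (s+5): 5 + j1839 → |·| = √(5²+1839²) = √3381946 ≈ 1839, ∠ = arctan(1839/5) ≈ 89.84°
zero (s+118): 118 + j1839 → |·| = √(118²+1839²) = √3395845 ≈ 1842.8, ∠ = arctan(1839/118) ≈ 86.33°
pole (s+8): 8 + j1839 → |·| = √(8²+1839²) = √3381985 ≈ 1839, ∠ = arctan(1839/8) ≈ 89.75°
pole (s+500): 500 + j1839 → |·| = √(500²+1839²) = √3631921 ≈ 1905.8, ∠ = arctan(1839/500) ≈ 74.79°
pole at origin: |s| = 1839, ∠ = 90.00° (in denominator)
∠H = 176.17° − 254.54° = -78.37°

-78.4°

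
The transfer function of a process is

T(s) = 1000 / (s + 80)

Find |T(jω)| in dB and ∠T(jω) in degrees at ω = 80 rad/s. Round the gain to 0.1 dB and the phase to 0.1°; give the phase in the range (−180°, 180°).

18.9 dB, -45.0°

At s = jω = j80:
pole (s+80): 80 + j80 → |·| = √(80²+80²) = √12800 ≈ 113.14, ∠ = arctan(80/80) ≈ 45.00°
|T| = 1000 / 113.14 ≈ 8.8386
Gain = 20 log₁₀(8.8386) ≈ 18.93 dB
∠T = 0.00° − 45.00° = -45.00°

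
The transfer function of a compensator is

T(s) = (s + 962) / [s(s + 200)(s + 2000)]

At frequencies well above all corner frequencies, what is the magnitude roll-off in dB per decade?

Each pole contributes −20 dB/decade at high frequency; each zero contributes +20 dB/decade.
Net: 1 zero(s) − 3 pole(s) → -40 dB/decade.

-40 dB/decade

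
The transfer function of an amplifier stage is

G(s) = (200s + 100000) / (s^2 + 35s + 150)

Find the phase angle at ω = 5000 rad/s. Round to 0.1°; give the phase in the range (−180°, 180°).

-95.3°

Substitute s = j5000:
Numerator: 200(j5000) + 100000 = 100000 + j1000000
Denominator: (j5000)^2 + 35(j5000) + 150 = -24999850 + j175000
|N| = √(100000² + 1000000²) ≈ 1.005e+06, ∠N ≈ 84.29°
|D| = √(24999850² + 175000²) ≈ 2.5e+07, ∠D ≈ 179.60°
∠G = 84.29° − 179.60° = -95.31°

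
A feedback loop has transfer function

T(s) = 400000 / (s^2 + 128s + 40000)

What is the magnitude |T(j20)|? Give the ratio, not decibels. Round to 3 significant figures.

10.1

At s = jω = j20:
quadratic: (j20)² + 128·j20 + 40000 = 39600 + j2560 → |·| ≈ 39683, ∠ ≈ 3.70°
|T| = 400000 / 39683 ≈ 10.08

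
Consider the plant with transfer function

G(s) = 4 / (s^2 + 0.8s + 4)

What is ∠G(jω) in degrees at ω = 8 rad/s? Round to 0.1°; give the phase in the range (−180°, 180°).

At s = jω = j8:
quadratic: (j8)² + 0.8·j8 + 4 = -60 + j6.4 → |·| ≈ 60.34, ∠ ≈ 173.91°
∠G = 0.00° − 173.91° = -173.91°

-173.9°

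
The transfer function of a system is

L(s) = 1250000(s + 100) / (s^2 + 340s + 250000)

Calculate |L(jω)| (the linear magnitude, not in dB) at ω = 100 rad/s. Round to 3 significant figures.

729

At s = jω = j100:
zero (s+100): 100 + j100 → |·| = √(100²+100²) = √20000 ≈ 141.42, ∠ = arctan(100/100) ≈ 45.00°
quadratic: (j100)² + 340·j100 + 250000 = 240000 + j34000 → |·| ≈ 2.424e+05, ∠ ≈ 8.06°
|L| = 1250000 · 141.42 / 2.424e+05 ≈ 729.27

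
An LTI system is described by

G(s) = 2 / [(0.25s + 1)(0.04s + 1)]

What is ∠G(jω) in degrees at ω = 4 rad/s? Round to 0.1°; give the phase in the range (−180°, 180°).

-54.1°

At ω = 4 rad/s:
pole (1 + j4·0.25) = 1 + j1 → |·| ≈ 1.4142, ∠ ≈ 45.00°
pole (1 + j4·0.04) = 1 + j0.16 → |·| ≈ 1.0127, ∠ ≈ 9.09°
∠G = (0°) − (45.00° + 9.09°) = -54.09°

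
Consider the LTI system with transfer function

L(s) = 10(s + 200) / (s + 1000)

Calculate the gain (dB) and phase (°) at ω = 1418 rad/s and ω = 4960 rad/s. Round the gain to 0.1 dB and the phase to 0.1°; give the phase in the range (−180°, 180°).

ω = 1418: 18.3 dB, 27.2°; ω = 4960: 19.8 dB, 9.1°

At s = jω = j1418:
zero (s+200): 200 + j1418 → |·| = √(200²+1418²) = √2050724 ≈ 1432, ∠ = arctan(1418/200) ≈ 81.97°
pole (s+1000): 1000 + j1418 → |·| = √(1000²+1418²) = √3010724 ≈ 1735.1, ∠ = arctan(1418/1000) ≈ 54.81°
|L| = 10 · 1432 / 1735.1 ≈ 8.2531
Gain = 20 log₁₀(8.2531) ≈ 18.33 dB
∠L = 81.97° − 54.81° = 27.16°

At s = jω = j4960:
zero (s+200): 200 + j4960 → |·| = √(200²+4960²) = √24641600 ≈ 4964, ∠ = arctan(4960/200) ≈ 87.69°
pole (s+1000): 1000 + j4960 → |·| = √(1000²+4960²) = √25601600 ≈ 5059.8, ∠ = arctan(4960/1000) ≈ 78.60°
|L| = 10 · 4964 / 5059.8 ≈ 9.8107
Gain = 20 log₁₀(9.8107) ≈ 19.83 dB
∠L = 87.69° − 78.60° = 9.09°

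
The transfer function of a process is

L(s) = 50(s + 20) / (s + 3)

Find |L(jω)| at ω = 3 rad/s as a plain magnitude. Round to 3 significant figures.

At s = jω = j3:
zero (s+20): 20 + j3 → |·| = √(20²+3²) = √409 ≈ 20.224, ∠ = arctan(3/20) ≈ 8.53°
pole (s+3): 3 + j3 → |·| = √(3²+3²) = √18 ≈ 4.2426, ∠ = arctan(3/3) ≈ 45.00°
|L| = 50 · 20.224 / 4.2426 ≈ 238.34

238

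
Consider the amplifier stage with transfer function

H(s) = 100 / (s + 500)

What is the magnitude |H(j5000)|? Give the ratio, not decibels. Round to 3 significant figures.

At s = jω = j5000:
pole (s+500): 500 + j5000 → |·| = √(500²+5000²) = √25250000 ≈ 5024.9, ∠ = arctan(5000/500) ≈ 84.29°
|H| = 100 / 5024.9 ≈ 0.019901

0.0199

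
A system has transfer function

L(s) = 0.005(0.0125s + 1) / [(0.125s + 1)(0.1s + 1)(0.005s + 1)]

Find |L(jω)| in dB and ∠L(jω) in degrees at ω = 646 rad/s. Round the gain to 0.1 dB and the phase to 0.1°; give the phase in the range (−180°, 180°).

At ω = 646 rad/s:
zero (1 + j646·0.0125) = 1 + j8.075 → |·| ≈ 8.1367, ∠ ≈ 82.94°
pole (1 + j646·0.125) = 1 + j80.75 → |·| ≈ 80.756, ∠ ≈ 89.29°
pole (1 + j646·0.1) = 1 + j64.6 → |·| ≈ 64.608, ∠ ≈ 89.11°
pole (1 + j646·0.005) = 1 + j3.23 → |·| ≈ 3.3813, ∠ ≈ 72.80°
|L| = 0.005 · 8.1367 / (80.756 · 64.608 · 3.3813) ≈ 2.3061e-06
Gain = 20 log₁₀(2.3061e-06) ≈ -112.74 dB
∠L = (82.94°) − (89.29° + 89.11° + 72.80°) = -168.26°

-112.7 dB, -168.3°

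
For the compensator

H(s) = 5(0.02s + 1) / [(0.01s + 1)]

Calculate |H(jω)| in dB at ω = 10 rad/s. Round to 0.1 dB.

At ω = 10 rad/s:
zero (1 + j10·0.02) = 1 + j0.2 → |·| ≈ 1.0198, ∠ ≈ 11.31°
pole (1 + j10·0.01) = 1 + j0.1 → |·| ≈ 1.005, ∠ ≈ 5.71°
|H| = 5 · 1.0198 / (1.005) ≈ 5.0736
Gain = 20 log₁₀(5.0736) ≈ 14.11 dB

14.1 dB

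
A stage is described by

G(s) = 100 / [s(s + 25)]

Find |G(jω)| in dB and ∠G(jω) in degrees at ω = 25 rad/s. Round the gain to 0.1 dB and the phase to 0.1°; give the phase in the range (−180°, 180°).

-18.9 dB, -135.0°

At s = jω = j25:
pole (s+25): 25 + j25 → |·| = √(25²+25²) = √1250 ≈ 35.355, ∠ = arctan(25/25) ≈ 45.00°
pole at origin: |s| = 25, ∠ = 90.00° (in denominator)
|G| = 100 / 883.87 ≈ 0.11314
Gain = 20 log₁₀(0.11314) ≈ -18.93 dB
∠G = 0.00° − 135.00° = -135.00°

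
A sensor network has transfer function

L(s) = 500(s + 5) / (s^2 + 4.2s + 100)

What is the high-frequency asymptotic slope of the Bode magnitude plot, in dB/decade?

-20 dB/decade

Each pole contributes −20 dB/decade at high frequency; each zero contributes +20 dB/decade.
Net: 1 zero(s) − 2 pole(s) → -20 dB/decade.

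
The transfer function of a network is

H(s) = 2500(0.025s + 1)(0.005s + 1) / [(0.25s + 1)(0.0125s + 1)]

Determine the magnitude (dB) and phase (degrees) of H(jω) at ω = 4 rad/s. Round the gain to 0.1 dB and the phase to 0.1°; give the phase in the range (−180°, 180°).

At ω = 4 rad/s:
zero (1 + j4·0.025) = 1 + j0.1 → |·| ≈ 1.005, ∠ ≈ 5.71°
zero (1 + j4·0.005) = 1 + j0.02 → |·| ≈ 1.0002, ∠ ≈ 1.15°
pole (1 + j4·0.25) = 1 + j1 → |·| ≈ 1.4142, ∠ ≈ 45.00°
pole (1 + j4·0.0125) = 1 + j0.05 → |·| ≈ 1.0012, ∠ ≈ 2.86°
|H| = 2500 · 1.005 · 1.0002 / (1.4142 · 1.0012) ≈ 1774.8
Gain = 20 log₁₀(1774.8) ≈ 64.98 dB
∠H = (5.71° + 1.15°) − (45.00° + 2.86°) = -41.00°

65.0 dB, -41.0°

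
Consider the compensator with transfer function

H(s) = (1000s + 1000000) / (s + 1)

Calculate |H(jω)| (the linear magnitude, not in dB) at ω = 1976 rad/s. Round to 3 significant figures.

1.12e+03

Substitute s = j1976:
Numerator: 1000(j1976) + 1000000 = 1000000 + j1976000
Denominator: (j1976) + 1 = 1 + j1976
|N| = √(1000000² + 1976000²) ≈ 2.2146e+06, ∠N ≈ 63.16°
|D| = √(1² + 1976²) ≈ 1976, ∠D ≈ 89.97°
|H| = 2.2146e+06 / 1976 ≈ 1120.7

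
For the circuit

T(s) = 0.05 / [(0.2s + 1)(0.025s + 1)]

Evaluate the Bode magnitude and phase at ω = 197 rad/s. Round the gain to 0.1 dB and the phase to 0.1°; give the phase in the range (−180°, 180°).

At ω = 197 rad/s:
pole (1 + j197·0.2) = 1 + j39.4 → |·| ≈ 39.413, ∠ ≈ 88.55°
pole (1 + j197·0.025) = 1 + j4.925 → |·| ≈ 5.0255, ∠ ≈ 78.52°
|T| = 0.05 · 1 / (39.413 · 5.0255) ≈ 0.00025244
Gain = 20 log₁₀(0.00025244) ≈ -71.96 dB
∠T = (0°) − (88.55° + 78.52°) = -167.07°

-72.0 dB, -167.1°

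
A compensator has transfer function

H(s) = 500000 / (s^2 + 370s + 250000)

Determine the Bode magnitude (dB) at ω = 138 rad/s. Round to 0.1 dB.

6.5 dB

At s = jω = j138:
quadratic: (j138)² + 370·j138 + 250000 = 230956 + j51060 → |·| ≈ 2.3653e+05, ∠ ≈ 12.47°
|H| = 500000 / 2.3653e+05 ≈ 2.1139
Gain = 20 log₁₀(2.1139) ≈ 6.50 dB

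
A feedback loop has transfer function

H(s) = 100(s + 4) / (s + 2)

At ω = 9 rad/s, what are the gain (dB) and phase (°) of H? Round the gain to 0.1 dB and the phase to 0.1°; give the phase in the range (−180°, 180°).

At s = jω = j9:
zero (s+4): 4 + j9 → |·| = √(4²+9²) = √97 ≈ 9.8489, ∠ = arctan(9/4) ≈ 66.04°
pole (s+2): 2 + j9 → |·| = √(2²+9²) = √85 ≈ 9.2195, ∠ = arctan(9/2) ≈ 77.47°
|H| = 100 · 9.8489 / 9.2195 ≈ 106.83
Gain = 20 log₁₀(106.83) ≈ 40.57 dB
∠H = 66.04° − 77.47° = -11.43°

40.6 dB, -11.4°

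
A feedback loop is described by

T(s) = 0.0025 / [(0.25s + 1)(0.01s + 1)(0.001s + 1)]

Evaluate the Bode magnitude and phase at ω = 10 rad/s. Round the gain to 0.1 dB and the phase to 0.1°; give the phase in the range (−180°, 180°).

At ω = 10 rad/s:
pole (1 + j10·0.25) = 1 + j2.5 → |·| ≈ 2.6926, ∠ ≈ 68.20°
pole (1 + j10·0.01) = 1 + j0.1 → |·| ≈ 1.005, ∠ ≈ 5.71°
pole (1 + j10·0.001) = 1 + j0.01 → |·| ≈ 1, ∠ ≈ 0.57°
|T| = 0.0025 · 1 / (2.6926 · 1.005 · 1) ≈ 0.00092385
Gain = 20 log₁₀(0.00092385) ≈ -60.69 dB
∠T = (0°) − (68.20° + 5.71° + 0.57°) = -74.48°

-60.7 dB, -74.5°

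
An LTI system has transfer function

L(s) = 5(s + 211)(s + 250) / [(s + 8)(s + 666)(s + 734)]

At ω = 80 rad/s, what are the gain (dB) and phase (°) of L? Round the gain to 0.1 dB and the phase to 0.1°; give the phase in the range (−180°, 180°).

-42.6 dB, -58.9°

At s = jω = j80:
zero (s+211): 211 + j80 → |·| = √(211²+80²) = √50921 ≈ 225.66, ∠ = arctan(80/211) ≈ 20.76°
zero (s+250): 250 + j80 → |·| = √(250²+80²) = √68900 ≈ 262.49, ∠ = arctan(80/250) ≈ 17.74°
pole (s+8): 8 + j80 → |·| = √(8²+80²) = √6464 ≈ 80.399, ∠ = arctan(80/8) ≈ 84.29°
pole (s+666): 666 + j80 → |·| = √(666²+80²) = √449956 ≈ 670.79, ∠ = arctan(80/666) ≈ 6.85°
pole (s+734): 734 + j80 → |·| = √(734²+80²) = √545156 ≈ 738.35, ∠ = arctan(80/734) ≈ 6.22°
|L| = 5 · 59233 / 3.982e+07 ≈ 0.0074376
Gain = 20 log₁₀(0.0074376) ≈ -42.57 dB
∠L = 38.50° − 97.36° = -58.86°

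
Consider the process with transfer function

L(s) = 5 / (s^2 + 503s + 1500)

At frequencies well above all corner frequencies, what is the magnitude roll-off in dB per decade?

-40 dB/decade

Each pole contributes −20 dB/decade at high frequency; each zero contributes +20 dB/decade.
Net: 0 zero(s) − 2 pole(s) → -40 dB/decade.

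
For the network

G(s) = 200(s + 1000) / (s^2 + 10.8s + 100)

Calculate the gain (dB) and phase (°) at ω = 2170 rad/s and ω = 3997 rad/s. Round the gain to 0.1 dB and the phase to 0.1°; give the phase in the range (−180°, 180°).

ω = 2170: -19.9 dB, -114.5°; ω = 3997: -25.8 dB, -103.9°

At s = jω = j2170:
zero (s+1000): 1000 + j2170 → |·| = √(1000²+2170²) = √5708900 ≈ 2389.3, ∠ = arctan(2170/1000) ≈ 65.26°
quadratic: (j2170)² + 10.8·j2170 + 100 = -4708800 + j23436 → |·| ≈ 4.7089e+06, ∠ ≈ 179.71°
|G| = 200 · 2389.3 / 4.7089e+06 ≈ 0.10148
Gain = 20 log₁₀(0.10148) ≈ -19.87 dB
∠G = 65.26° − 179.71° = -114.45°

At s = jω = j3997:
zero (s+1000): 1000 + j3997 → |·| = √(1000²+3997²) = √16976009 ≈ 4120.2, ∠ = arctan(3997/1000) ≈ 75.95°
quadratic: (j3997)² + 10.8·j3997 + 100 = -15975909 + j43167.6 → |·| ≈ 1.5976e+07, ∠ ≈ 179.85°
|G| = 200 · 4120.2 / 1.5976e+07 ≈ 0.05158
Gain = 20 log₁₀(0.05158) ≈ -25.75 dB
∠G = 75.95° − 179.85° = -103.90°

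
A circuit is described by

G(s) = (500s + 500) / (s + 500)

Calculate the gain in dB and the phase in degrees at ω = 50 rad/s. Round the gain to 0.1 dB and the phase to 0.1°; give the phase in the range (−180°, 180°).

Substitute s = j50:
Numerator: 500(j50) + 500 = 500 + j25000
Denominator: (j50) + 500 = 500 + j50
|N| = √(500² + 25000²) ≈ 25005, ∠N ≈ 88.85°
|D| = √(500² + 50²) ≈ 502.49, ∠D ≈ 5.71°
|G| = 25005 / 502.49 ≈ 49.762
Gain = 20 log₁₀(49.762) ≈ 33.94 dB
∠G = 88.85° − 5.71° = 83.14°

33.9 dB, 83.1°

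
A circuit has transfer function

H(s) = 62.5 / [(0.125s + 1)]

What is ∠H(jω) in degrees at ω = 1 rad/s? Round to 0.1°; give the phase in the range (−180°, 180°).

At ω = 1 rad/s:
pole (1 + j1·0.125) = 1 + j0.125 → |·| ≈ 1.0078, ∠ ≈ 7.13°
∠H = (0°) − (7.13°) = -7.13°

-7.1°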